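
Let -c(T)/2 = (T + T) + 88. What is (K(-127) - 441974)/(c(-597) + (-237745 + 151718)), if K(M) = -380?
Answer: 442354/83815 ≈ 5.2777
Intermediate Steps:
c(T) = -176 - 4*T (c(T) = -2*((T + T) + 88) = -2*(2*T + 88) = -2*(88 + 2*T) = -176 - 4*T)
(K(-127) - 441974)/(c(-597) + (-237745 + 151718)) = (-380 - 441974)/((-176 - 4*(-597)) + (-237745 + 151718)) = -442354/((-176 + 2388) - 86027) = -442354/(2212 - 86027) = -442354/(-83815) = -442354*(-1/83815) = 442354/83815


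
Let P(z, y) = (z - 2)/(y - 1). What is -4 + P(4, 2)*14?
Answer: 24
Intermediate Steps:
P(z, y) = (-2 + z)/(-1 + y)
-4 + P(4, 2)*14 = -4 + ((-2 + 4)/(-1 + 2))*14 = -4 + (2/1)*14 = -4 + (1*2)*14 = -4 + 2*14 = -4 + 28 = 24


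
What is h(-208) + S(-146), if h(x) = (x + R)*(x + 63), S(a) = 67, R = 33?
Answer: 25442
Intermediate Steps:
h(x) = (33 + x)*(63 + x) (h(x) = (x + 33)*(x + 63) = (33 + x)*(63 + x))
h(-208) + S(-146) = (2079 + (-208)**2 + 96*(-208)) + 67 = (2079 + 43264 - 19968) + 67 = 25375 + 67 = 25442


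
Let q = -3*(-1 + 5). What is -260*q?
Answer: 3120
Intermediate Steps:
q = -12 (q = -3*4 = -12)
-260*q = -260*(-12) = 3120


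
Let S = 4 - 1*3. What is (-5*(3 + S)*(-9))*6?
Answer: 1080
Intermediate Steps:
S = 1 (S = 4 - 3 = 1)
(-5*(3 + S)*(-9))*6 = (-5*(3 + 1)*(-9))*6 = (-5*4*(-9))*6 = -20*(-9)*6 = 180*6 = 1080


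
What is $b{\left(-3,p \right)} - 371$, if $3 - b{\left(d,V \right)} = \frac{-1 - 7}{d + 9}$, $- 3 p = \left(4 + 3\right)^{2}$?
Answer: $- \frac{1100}{3} \approx -366.67$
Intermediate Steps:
$p = - \frac{49}{3}$ ($p = - \frac{\left(4 + 3\right)^{2}}{3} = - \frac{7^{2}}{3} = \left(- \frac{1}{3}\right) 49 = - \frac{49}{3} \approx -16.333$)
$b{\left(d,V \right)} = 3 + \frac{8}{9 + d}$ ($b{\left(d,V \right)} = 3 - \frac{-1 - 7}{d + 9} = 3 - - \frac{8}{9 + d} = 3 + \frac{8}{9 + d}$)
$b{\left(-3,p \right)} - 371 = \frac{35 + 3 \left(-3\right)}{9 - 3} - 371 = \frac{35 - 9}{6} - 371 = \frac{1}{6} \cdot 26 - 371 = \frac{13}{3} - 371 = - \frac{1100}{3}$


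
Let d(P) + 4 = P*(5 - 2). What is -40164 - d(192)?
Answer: -40736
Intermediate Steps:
d(P) = -4 + 3*P (d(P) = -4 + P*(5 - 2) = -4 + P*3 = -4 + 3*P)
-40164 - d(192) = -40164 - (-4 + 3*192) = -40164 - (-4 + 576) = -40164 - 1*572 = -40164 - 572 = -40736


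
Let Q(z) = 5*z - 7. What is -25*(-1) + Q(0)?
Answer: 18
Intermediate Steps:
Q(z) = -7 + 5*z
-25*(-1) + Q(0) = -25*(-1) + (-7 + 5*0) = 25 + (-7 + 0) = 25 - 7 = 18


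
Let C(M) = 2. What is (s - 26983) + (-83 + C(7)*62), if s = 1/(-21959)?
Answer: -591619379/21959 ≈ -26942.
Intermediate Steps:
s = -1/21959 ≈ -4.5539e-5
(s - 26983) + (-83 + C(7)*62) = (-1/21959 - 26983) + (-83 + 2*62) = -592519698/21959 + (-83 + 124) = -592519698/21959 + 41 = -591619379/21959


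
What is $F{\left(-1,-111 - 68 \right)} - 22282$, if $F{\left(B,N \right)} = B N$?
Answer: $-22103$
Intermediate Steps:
$F{\left(-1,-111 - 68 \right)} - 22282 = - (-111 - 68) - 22282 = \left(-1\right) \left(-179\right) - 22282 = 179 - 22282 = -22103$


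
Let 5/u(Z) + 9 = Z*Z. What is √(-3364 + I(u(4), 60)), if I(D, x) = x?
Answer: 2*I*√826 ≈ 57.48*I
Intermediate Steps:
u(Z) = 5/(-9 + Z²) (u(Z) = 5/(-9 + Z*Z) = 5/(-9 + Z²))
√(-3364 + I(u(4), 60)) = √(-3364 + 60) = √(-3304) = 2*I*√826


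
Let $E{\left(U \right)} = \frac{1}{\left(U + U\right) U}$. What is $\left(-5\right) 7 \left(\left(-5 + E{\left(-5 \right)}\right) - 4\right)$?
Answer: $\frac{3143}{10} \approx 314.3$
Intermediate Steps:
$E{\left(U \right)} = \frac{1}{2 U^{2}}$ ($E{\left(U \right)} = \frac{1}{2 U U} = \frac{\frac{1}{2} \frac{1}{U}}{U} = \frac{1}{2 U^{2}}$)
$\left(-5\right) 7 \left(\left(-5 + E{\left(-5 \right)}\right) - 4\right) = \left(-5\right) 7 \left(\left(-5 + \frac{1}{2 \cdot 25}\right) - 4\right) = - 35 \left(\left(-5 + \frac{1}{2} \cdot \frac{1}{25}\right) - 4\right) = - 35 \left(\left(-5 + \frac{1}{50}\right) - 4\right) = - 35 \left(- \frac{249}{50} - 4\right) = \left(-35\right) \left(- \frac{449}{50}\right) = \frac{3143}{10}$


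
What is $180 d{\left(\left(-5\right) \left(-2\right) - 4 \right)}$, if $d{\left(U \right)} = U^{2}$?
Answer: $6480$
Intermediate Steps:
$180 d{\left(\left(-5\right) \left(-2\right) - 4 \right)} = 180 \left(\left(-5\right) \left(-2\right) - 4\right)^{2} = 180 \left(10 - 4\right)^{2} = 180 \cdot 6^{2} = 180 \cdot 36 = 6480$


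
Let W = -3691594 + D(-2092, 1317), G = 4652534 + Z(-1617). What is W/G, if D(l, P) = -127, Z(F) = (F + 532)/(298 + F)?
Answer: -442670909/557881221 ≈ -0.79349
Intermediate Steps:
Z(F) = (532 + F)/(298 + F)
G = 6136693431/1319 (G = 4652534 + (532 - 1617)/(298 - 1617) = 4652534 - 1085/(-1319) = 4652534 - 1/1319*(-1085) = 4652534 + 1085/1319 = 6136693431/1319 ≈ 4.6525e+6)
W = -3691721 (W = -3691594 - 127 = -3691721)
W/G = -3691721/6136693431/1319 = -3691721*1319/6136693431 = -442670909/557881221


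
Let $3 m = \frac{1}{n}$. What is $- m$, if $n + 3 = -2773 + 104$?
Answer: $\frac{1}{8016} \approx 0.00012475$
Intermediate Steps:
$n = -2672$ ($n = -3 + \left(-2773 + 104\right) = -3 - 2669 = -2672$)
$m = - \frac{1}{8016}$ ($m = \frac{1}{3 \left(-2672\right)} = \frac{1}{3} \left(- \frac{1}{2672}\right) = - \frac{1}{8016} \approx -0.00012475$)
$- m = \left(-1\right) \left(- \frac{1}{8016}\right) = \frac{1}{8016}$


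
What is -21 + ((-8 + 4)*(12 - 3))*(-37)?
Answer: 1311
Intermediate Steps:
-21 + ((-8 + 4)*(12 - 3))*(-37) = -21 - 4*9*(-37) = -21 - 36*(-37) = -21 + 1332 = 1311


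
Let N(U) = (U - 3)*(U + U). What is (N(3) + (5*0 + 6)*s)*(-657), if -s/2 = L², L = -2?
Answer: 31536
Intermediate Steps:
s = -8 (s = -2*(-2)² = -2*4 = -8)
N(U) = 2*U*(-3 + U) (N(U) = (-3 + U)*(2*U) = 2*U*(-3 + U))
(N(3) + (5*0 + 6)*s)*(-657) = (2*3*(-3 + 3) + (5*0 + 6)*(-8))*(-657) = (2*3*0 + (0 + 6)*(-8))*(-657) = (0 + 6*(-8))*(-657) = (0 - 48)*(-657) = -48*(-657) = 31536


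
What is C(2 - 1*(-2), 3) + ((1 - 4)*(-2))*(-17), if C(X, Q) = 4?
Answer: -98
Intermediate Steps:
C(2 - 1*(-2), 3) + ((1 - 4)*(-2))*(-17) = 4 + ((1 - 4)*(-2))*(-17) = 4 - 3*(-2)*(-17) = 4 + 6*(-17) = 4 - 102 = -98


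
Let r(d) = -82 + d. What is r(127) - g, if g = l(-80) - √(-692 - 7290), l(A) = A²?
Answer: -6355 + I*√7982 ≈ -6355.0 + 89.342*I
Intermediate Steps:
g = 6400 - I*√7982 (g = (-80)² - √(-692 - 7290) = 6400 - √(-7982) = 6400 - I*√7982 ≈ 6400.0 - 89.342*I)
r(127) - g = (-82 + 127) - (6400 - I*√7982) = 45 + (-6400 + I*√7982) = -6355 + I*√7982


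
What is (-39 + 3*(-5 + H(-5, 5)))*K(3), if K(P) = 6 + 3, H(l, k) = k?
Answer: -351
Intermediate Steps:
K(P) = 9
(-39 + 3*(-5 + H(-5, 5)))*K(3) = (-39 + 3*(-5 + 5))*9 = (-39 + 3*0)*9 = (-39 + 0)*9 = -39*9 = -351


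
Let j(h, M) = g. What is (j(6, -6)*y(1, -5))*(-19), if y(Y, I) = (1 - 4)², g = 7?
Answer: -1197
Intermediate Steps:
y(Y, I) = 9 (y(Y, I) = (-3)² = 9)
j(h, M) = 7
(j(6, -6)*y(1, -5))*(-19) = (7*9)*(-19) = 63*(-19) = -1197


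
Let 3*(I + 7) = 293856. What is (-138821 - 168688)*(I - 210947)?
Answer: 34749132018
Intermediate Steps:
I = 97945 (I = -7 + (⅓)*293856 = -7 + 97952 = 97945)
(-138821 - 168688)*(I - 210947) = (-138821 - 168688)*(97945 - 210947) = -307509*(-113002) = 34749132018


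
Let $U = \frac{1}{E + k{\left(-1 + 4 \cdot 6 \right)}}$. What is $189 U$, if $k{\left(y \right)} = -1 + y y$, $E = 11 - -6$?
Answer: $\frac{189}{545} \approx 0.34679$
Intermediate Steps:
$E = 17$ ($E = 11 + 6 = 17$)
$k{\left(y \right)} = -1 + y^{2}$
$U = \frac{1}{545}$ ($U = \frac{1}{17 - \left(1 - \left(-1 + 4 \cdot 6\right)^{2}\right)} = \frac{1}{17 - \left(1 - \left(-1 + 24\right)^{2}\right)} = \frac{1}{17 - \left(1 - 23^{2}\right)} = \frac{1}{17 + \left(-1 + 529\right)} = \frac{1}{17 + 528} = \frac{1}{545} \approx 0.0018349$)
$189 U = 189 \cdot \frac{1}{545} = \frac{189}{545}$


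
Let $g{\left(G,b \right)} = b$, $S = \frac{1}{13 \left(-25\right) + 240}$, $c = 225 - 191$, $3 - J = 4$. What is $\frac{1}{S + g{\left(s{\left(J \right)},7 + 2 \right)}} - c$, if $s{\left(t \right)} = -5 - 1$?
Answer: $- \frac{25891}{764} \approx -33.889$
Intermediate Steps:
$J = -1$ ($J = 3 - 4 = -1$)
$c = 34$ ($c = 225 - 191 = 34$)
$s{\left(t \right)} = -6$
$S = - \frac{1}{85}$ ($S = \frac{1}{-325 + 240} = \frac{1}{-85} = - \frac{1}{85} \approx -0.011765$)
$\frac{1}{S + g{\left(s{\left(J \right)},7 + 2 \right)}} - c = \frac{1}{- \frac{1}{85} + \left(7 + 2\right)} - 34 = \frac{1}{- \frac{1}{85} + 9} - 34 = \frac{1}{\frac{764}{85}} - 34 = \frac{85}{764} - 34 = - \frac{25891}{764}$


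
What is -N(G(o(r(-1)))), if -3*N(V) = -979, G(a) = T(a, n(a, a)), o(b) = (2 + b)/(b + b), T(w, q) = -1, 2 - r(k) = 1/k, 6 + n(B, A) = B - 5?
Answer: -979/3 ≈ -326.33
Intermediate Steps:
n(B, A) = -11 + B (n(B, A) = -6 + (B - 5) = -6 + (-5 + B) = -11 + B)
r(k) = 2 - 1/k
o(b) = (2 + b)/(2*b) (o(b) = (2 + b)/((2*b)) = (2 + b)*(1/(2*b)) = (2 + b)/(2*b))
G(a) = -1
N(V) = 979/3 (N(V) = -1/3*(-979) = 979/3)
-N(G(o(r(-1)))) = -1*979/3 = -979/3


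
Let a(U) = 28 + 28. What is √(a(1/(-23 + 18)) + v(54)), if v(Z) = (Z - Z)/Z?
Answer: 2*√14 ≈ 7.4833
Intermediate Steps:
v(Z) = 0 (v(Z) = 0/Z = 0)
a(U) = 56
√(a(1/(-23 + 18)) + v(54)) = √(56 + 0) = √56 = 2*√14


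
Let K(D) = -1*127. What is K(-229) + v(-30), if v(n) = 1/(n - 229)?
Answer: -32894/259 ≈ -127.00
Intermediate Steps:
v(n) = 1/(-229 + n)
K(D) = -127
K(-229) + v(-30) = -127 + 1/(-229 - 30) = -127 + 1/(-259) = -127 - 1/259 = -32894/259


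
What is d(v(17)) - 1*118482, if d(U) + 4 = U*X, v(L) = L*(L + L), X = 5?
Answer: -115596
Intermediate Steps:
v(L) = 2*L² (v(L) = L*(2*L) = 2*L²)
d(U) = -4 + 5*U (d(U) = -4 + U*5 = -4 + 5*U)
d(v(17)) - 1*118482 = (-4 + 5*(2*17²)) - 1*118482 = (-4 + 5*(2*289)) - 118482 = (-4 + 5*578) - 118482 = (-4 + 2890) - 118482 = 2886 - 118482 = -115596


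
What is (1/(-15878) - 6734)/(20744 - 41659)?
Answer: 106922453/332088370 ≈ 0.32197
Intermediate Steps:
(1/(-15878) - 6734)/(20744 - 41659) = (-1/15878 - 6734)/(-20915) = -106922453/15878*(-1/20915) = 106922453/332088370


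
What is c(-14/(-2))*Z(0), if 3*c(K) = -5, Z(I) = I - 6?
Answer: 10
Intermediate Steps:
Z(I) = -6 + I
c(K) = -5/3 (c(K) = (1/3)*(-5) = -5/3)
c(-14/(-2))*Z(0) = -5*(-6 + 0)/3 = -5/3*(-6) = 10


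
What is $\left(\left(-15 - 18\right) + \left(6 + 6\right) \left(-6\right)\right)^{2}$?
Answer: $11025$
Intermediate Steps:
$\left(\left(-15 - 18\right) + \left(6 + 6\right) \left(-6\right)\right)^{2} = \left(\left(-15 - 18\right) + 12 \left(-6\right)\right)^{2} = \left(-33 - 72\right)^{2} = \left(-105\right)^{2} = 11025$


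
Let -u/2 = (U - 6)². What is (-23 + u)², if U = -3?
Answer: 34225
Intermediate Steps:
u = -162 (u = -2*(-3 - 6)² = -2*(-9)² = -2*81 = -162)
(-23 + u)² = (-23 - 162)² = (-185)² = 34225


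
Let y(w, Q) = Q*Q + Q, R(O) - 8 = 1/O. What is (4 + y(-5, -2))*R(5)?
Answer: 246/5 ≈ 49.200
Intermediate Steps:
R(O) = 8 + 1/O
y(w, Q) = Q + Q² (y(w, Q) = Q² + Q = Q + Q²)
(4 + y(-5, -2))*R(5) = (4 - 2*(1 - 2))*(8 + 1/5) = (4 - 2*(-1))*(8 + ⅕) = (4 + 2)*(41/5) = 6*(41/5) = 246/5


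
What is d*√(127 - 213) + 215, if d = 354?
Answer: 215 + 354*I*√86 ≈ 215.0 + 3282.9*I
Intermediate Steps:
d*√(127 - 213) + 215 = 354*√(127 - 213) + 215 = 354*√(-86) + 215 = 354*(I*√86) + 215 = 354*I*√86 + 215 = 215 + 354*I*√86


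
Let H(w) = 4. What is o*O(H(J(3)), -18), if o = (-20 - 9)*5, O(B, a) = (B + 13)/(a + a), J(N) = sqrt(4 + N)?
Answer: 2465/36 ≈ 68.472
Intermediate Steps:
O(B, a) = (13 + B)/(2*a) (O(B, a) = (13 + B)/((2*a)) = (13 + B)*(1/(2*a)) = (13 + B)/(2*a))
o = -145 (o = -29*5 = -145)
o*O(H(J(3)), -18) = -145*(13 + 4)/(2*(-18)) = -145*(-1)*17/(2*18) = -145*(-17/36) = 2465/36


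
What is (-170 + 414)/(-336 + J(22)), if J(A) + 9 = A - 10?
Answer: -244/333 ≈ -0.73273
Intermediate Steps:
J(A) = -19 + A (J(A) = -9 + (A - 10) = -9 + (-10 + A) = -19 + A)
(-170 + 414)/(-336 + J(22)) = (-170 + 414)/(-336 + (-19 + 22)) = 244/(-336 + 3) = 244/(-333) = 244*(-1/333) = -244/333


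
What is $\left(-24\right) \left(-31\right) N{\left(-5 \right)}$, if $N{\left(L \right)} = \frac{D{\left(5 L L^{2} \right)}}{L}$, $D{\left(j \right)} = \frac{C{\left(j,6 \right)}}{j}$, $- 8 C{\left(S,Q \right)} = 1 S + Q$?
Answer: $\frac{57567}{3125} \approx 18.421$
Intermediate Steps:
$C{\left(S,Q \right)} = - \frac{Q}{8} - \frac{S}{8}$ ($C{\left(S,Q \right)} = - \frac{1 S + Q}{8} = - \frac{S + Q}{8} = - \frac{Q + S}{8} = - \frac{Q}{8} - \frac{S}{8}$)
$D{\left(j \right)} = \frac{- \frac{3}{4} - \frac{j}{8}}{j}$ ($D{\left(j \right)} = \frac{\left(- \frac{1}{8}\right) 6 - \frac{j}{8}}{j} = \frac{- \frac{3}{4} - \frac{j}{8}}{j}$)
$N{\left(L \right)} = \frac{-6 - 5 L^{3}}{40 L^{4}}$ ($N{\left(L \right)} = \frac{\frac{1}{8} \frac{1}{5 L L^{2}} \left(-6 - 5 L L^{2}\right)}{L} = \frac{\frac{1}{8} \frac{1}{5 L^{3}} \left(-6 - 5 L^{3}\right)}{L} = \frac{\frac{1}{40} \frac{1}{L^{3}} \left(-6 - 5 L^{3}\right)}{L} = \frac{-6 - 5 L^{3}}{40 L^{4}}$)
$\left(-24\right) \left(-31\right) N{\left(-5 \right)} = \left(-24\right) \left(-31\right) \frac{-6 - 5 \left(-5\right)^{3}}{40 \cdot 625} = 744 \cdot \frac{1}{40} \cdot \frac{1}{625} \left(-6 - -625\right) = 744 \cdot \frac{1}{40} \cdot \frac{1}{625} \left(-6 + 625\right) = 744 \cdot \frac{1}{40} \cdot \frac{1}{625} \cdot 619 = 744 \cdot \frac{619}{25000} = \frac{57567}{3125}$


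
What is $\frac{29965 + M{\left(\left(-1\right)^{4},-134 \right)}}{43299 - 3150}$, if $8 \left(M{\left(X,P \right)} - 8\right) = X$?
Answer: $\frac{239785}{321192} \approx 0.74655$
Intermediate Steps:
$M{\left(X,P \right)} = 8 + \frac{X}{8}$
$\frac{29965 + M{\left(\left(-1\right)^{4},-134 \right)}}{43299 - 3150} = \frac{29965 + \left(8 + \frac{\left(-1\right)^{4}}{8}\right)}{43299 - 3150} = \frac{29965 + \left(8 + \frac{1}{8} \cdot 1\right)}{40149} = \left(29965 + \left(8 + \frac{1}{8}\right)\right) \frac{1}{40149} = \left(29965 + \frac{65}{8}\right) \frac{1}{40149} = \frac{239785}{8} \cdot \frac{1}{40149} = \frac{239785}{321192}$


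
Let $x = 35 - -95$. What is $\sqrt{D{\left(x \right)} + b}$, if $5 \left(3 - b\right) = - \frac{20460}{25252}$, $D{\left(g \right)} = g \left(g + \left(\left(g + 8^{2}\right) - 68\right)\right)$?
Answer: $\frac{\sqrt{1326466108426}}{6313} \approx 182.44$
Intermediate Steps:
$x = 130$ ($x = 35 + 95 = 130$)
$D{\left(g \right)} = g \left(-4 + 2 g\right)$ ($D{\left(g \right)} = g \left(g + \left(\left(g + 64\right) - 68\right)\right) = g \left(g + \left(\left(64 + g\right) - 68\right)\right) = g \left(g + \left(-4 + g\right)\right) = g \left(-4 + 2 g\right)$)
$b = \frac{19962}{6313}$ ($b = 3 - \frac{\left(-20460\right) \frac{1}{25252}}{5} = 3 - - \frac{1023}{6313} = 3 + \frac{1023}{6313} = \frac{19962}{6313} \approx 3.162$)
$\sqrt{D{\left(x \right)} + b} = \sqrt{2 \cdot 130 \left(-2 + 130\right) + \frac{19962}{6313}} = \sqrt{2 \cdot 130 \cdot 128 + \frac{19962}{6313}} = \sqrt{33280 + \frac{19962}{6313}} = \sqrt{\frac{210116602}{6313}} = \frac{\sqrt{1326466108426}}{6313}$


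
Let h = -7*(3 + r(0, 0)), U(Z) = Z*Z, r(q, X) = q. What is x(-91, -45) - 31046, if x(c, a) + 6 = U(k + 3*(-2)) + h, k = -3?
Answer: -30992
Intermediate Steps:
U(Z) = Z²
h = -21 (h = -7*(3 + 0) = -7*3 = -21)
x(c, a) = 54 (x(c, a) = -6 + ((-3 + 3*(-2))² - 21) = -6 + ((-3 - 6)² - 21) = -6 + ((-9)² - 21) = -6 + (81 - 21) = -6 + 60 = 54)
x(-91, -45) - 31046 = 54 - 31046 = -30992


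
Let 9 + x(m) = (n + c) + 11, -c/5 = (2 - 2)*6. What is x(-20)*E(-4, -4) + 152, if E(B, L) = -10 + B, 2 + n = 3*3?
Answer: 26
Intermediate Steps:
n = 7 (n = -2 + 3*3 = -2 + 9 = 7)
c = 0 (c = -5*(2 - 2)*6 = -0*6 = -5*0 = 0)
x(m) = 9 (x(m) = -9 + ((7 + 0) + 11) = -9 + (7 + 11) = -9 + 18 = 9)
x(-20)*E(-4, -4) + 152 = 9*(-10 - 4) + 152 = 9*(-14) + 152 = -126 + 152 = 26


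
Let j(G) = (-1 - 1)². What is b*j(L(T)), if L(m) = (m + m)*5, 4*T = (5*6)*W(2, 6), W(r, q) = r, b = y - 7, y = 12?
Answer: 20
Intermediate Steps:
b = 5 (b = 12 - 7 = 5)
T = 15 (T = ((5*6)*2)/4 = (30*2)/4 = (¼)*60 = 15)
L(m) = 10*m (L(m) = (2*m)*5 = 10*m)
j(G) = 4 (j(G) = (-2)² = 4)
b*j(L(T)) = 5*4 = 20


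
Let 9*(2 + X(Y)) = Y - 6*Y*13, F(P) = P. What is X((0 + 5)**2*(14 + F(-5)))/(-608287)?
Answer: 1927/608287 ≈ 0.0031679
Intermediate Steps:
X(Y) = -2 - 77*Y/9 (X(Y) = -2 + (Y - 6*Y*13)/9 = -2 + (Y - 78*Y)/9 = -2 + (-77*Y)/9 = -2 - 77*Y/9)
X((0 + 5)**2*(14 + F(-5)))/(-608287) = (-2 - 77*(0 + 5)**2*(14 - 5)/9)/(-608287) = (-2 - 77*5**2*9/9)*(-1/608287) = (-2 - 1925*9/9)*(-1/608287) = (-2 - 77/9*225)*(-1/608287) = (-2 - 1925)*(-1/608287) = -1927*(-1/608287) = 1927/608287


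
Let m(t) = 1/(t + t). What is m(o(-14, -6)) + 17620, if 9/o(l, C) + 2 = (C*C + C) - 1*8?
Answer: 158590/9 ≈ 17621.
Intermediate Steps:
o(l, C) = 9/(-10 + C + C²) (o(l, C) = 9/(-2 + ((C*C + C) - 1*8)) = 9/(-2 + ((C² + C) - 8)) = 9/(-2 + ((C + C²) - 8)) = 9/(-2 + (-8 + C + C²)) = 9/(-10 + C + C²))
m(t) = 1/(2*t)
m(o(-14, -6)) + 17620 = 1/(2*((9/(-10 - 6 + (-6)²)))) + 17620 = 1/(2*((9/(-10 - 6 + 36)))) + 17620 = 1/(2*((9/20))) + 17620 = 1/(2*((9*(1/20)))) + 17620 = 1/(2*(9/20)) + 17620 = (½)*(20/9) + 17620 = 10/9 + 17620 = 158590/9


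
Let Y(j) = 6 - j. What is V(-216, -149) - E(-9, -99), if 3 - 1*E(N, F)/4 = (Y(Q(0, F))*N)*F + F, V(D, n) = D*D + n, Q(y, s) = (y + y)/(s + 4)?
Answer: 67483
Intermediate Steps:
Q(y, s) = 2*y/(4 + s) (Q(y, s) = (2*y)/(4 + s) = 2*y/(4 + s))
V(D, n) = n + D**2 (V(D, n) = D**2 + n = n + D**2)
E(N, F) = 12 - 4*F - 24*F*N (E(N, F) = 12 - 4*(((6 - 2*0/(4 + F))*N)*F + F) = 12 - 4*(((6 - 1*0)*N)*F + F) = 12 - 4*(((6 + 0)*N)*F + F) = 12 - 4*((6*N)*F + F) = 12 - 4*(6*F*N + F) = 12 - 4*(F + 6*F*N) = 12 + (-4*F - 24*F*N) = 12 - 4*F - 24*F*N)
V(-216, -149) - E(-9, -99) = (-149 + (-216)**2) - (12 - 4*(-99) - 24*(-99)*(-9)) = (-149 + 46656) - (12 + 396 - 21384) = 46507 - 1*(-20976) = 46507 + 20976 = 67483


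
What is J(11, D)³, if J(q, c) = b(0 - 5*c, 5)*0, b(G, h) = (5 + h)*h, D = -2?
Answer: 0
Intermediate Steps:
b(G, h) = h*(5 + h)
J(q, c) = 0 (J(q, c) = (5*(5 + 5))*0 = (5*10)*0 = 50*0 = 0)
J(11, D)³ = 0³ = 0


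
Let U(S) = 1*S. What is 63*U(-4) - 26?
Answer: -278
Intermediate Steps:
U(S) = S
63*U(-4) - 26 = 63*(-4) - 26 = -252 - 26 = -278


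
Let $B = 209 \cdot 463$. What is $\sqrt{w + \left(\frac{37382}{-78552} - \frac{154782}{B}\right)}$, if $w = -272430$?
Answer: $\frac{i \sqrt{109311233521031819585033}}{633436782} \approx 521.95 i$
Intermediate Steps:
$B = 96767$
$\sqrt{w + \left(\frac{37382}{-78552} - \frac{154782}{B}\right)} = \sqrt{-272430 + \left(\frac{37382}{-78552} - \frac{154782}{96767}\right)} = \sqrt{-272430 + \left(37382 \left(- \frac{1}{78552}\right) - \frac{154782}{96767}\right)} = \sqrt{-272430 - \frac{7887889829}{3800620692}} = \sqrt{- \frac{1035410983011389}{3800620692}} = \frac{i \sqrt{109311233521031819585033}}{633436782}$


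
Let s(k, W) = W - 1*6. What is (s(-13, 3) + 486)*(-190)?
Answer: -91770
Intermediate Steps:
s(k, W) = -6 + W (s(k, W) = W - 6 = -6 + W)
(s(-13, 3) + 486)*(-190) = ((-6 + 3) + 486)*(-190) = (-3 + 486)*(-190) = 483*(-190) = -91770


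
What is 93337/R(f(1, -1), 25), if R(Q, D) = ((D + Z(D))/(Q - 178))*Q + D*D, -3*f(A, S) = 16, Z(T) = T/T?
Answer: 25667675/172083 ≈ 149.16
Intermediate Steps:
Z(T) = 1
f(A, S) = -16/3 (f(A, S) = -⅓*16 = -16/3)
R(Q, D) = D² + Q*(1 + D)/(-178 + Q) (R(Q, D) = ((D + 1)/(Q - 178))*Q + D*D = ((1 + D)/(-178 + Q))*Q + D² = Q*(1 + D)/(-178 + Q) + D² = D² + Q*(1 + D)/(-178 + Q))
93337/R(f(1, -1), 25) = 93337/(((-16/3 - 178*25² + 25*(-16/3) - 16/3*25²)/(-178 - 16/3))) = 93337/(((-16/3 - 178*625 - 400/3 - 16/3*625)/(-550/3))) = 93337/((-3*(-16/3 - 111250 - 400/3 - 10000/3)/550)) = 93337/((-3/550*(-114722))) = 93337/(172083/275) = 93337*(275/172083) = 25667675/172083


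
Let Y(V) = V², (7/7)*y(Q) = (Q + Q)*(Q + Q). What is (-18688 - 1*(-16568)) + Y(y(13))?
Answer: 454856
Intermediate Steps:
y(Q) = 4*Q² (y(Q) = (Q + Q)*(Q + Q) = (2*Q)*(2*Q) = 4*Q²)
(-18688 - 1*(-16568)) + Y(y(13)) = (-18688 - 1*(-16568)) + (4*13²)² = (-18688 + 16568) + (4*169)² = -2120 + 676² = -2120 + 456976 = 454856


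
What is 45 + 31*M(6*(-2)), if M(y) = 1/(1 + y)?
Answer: 464/11 ≈ 42.182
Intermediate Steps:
45 + 31*M(6*(-2)) = 45 + 31/(1 + 6*(-2)) = 45 + 31/(1 - 12) = 45 + 31/(-11) = 45 + 31*(-1/11) = 45 - 31/11 = 464/11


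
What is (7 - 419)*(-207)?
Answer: 85284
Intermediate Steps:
(7 - 419)*(-207) = -412*(-207) = 85284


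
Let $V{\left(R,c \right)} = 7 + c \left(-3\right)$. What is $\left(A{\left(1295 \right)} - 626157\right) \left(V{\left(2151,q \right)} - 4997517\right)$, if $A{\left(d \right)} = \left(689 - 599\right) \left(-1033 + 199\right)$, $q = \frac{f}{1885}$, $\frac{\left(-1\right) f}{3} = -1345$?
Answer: $\frac{1321137489211947}{377} \approx 3.5043 \cdot 10^{12}$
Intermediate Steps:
$f = 4035$ ($f = \left(-3\right) \left(-1345\right) = 4035$)
$q = \frac{807}{377}$ ($q = \frac{4035}{1885} = 4035 \cdot \frac{1}{1885} = \frac{807}{377} \approx 2.1406$)
$A{\left(d \right)} = -75060$ ($A{\left(d \right)} = 90 \left(-834\right) = -75060$)
$V{\left(R,c \right)} = 7 - 3 c$
$\left(A{\left(1295 \right)} - 626157\right) \left(V{\left(2151,q \right)} - 4997517\right) = \left(-75060 - 626157\right) \left(\left(7 - \frac{2421}{377}\right) - 4997517\right) = - 701217 \left(\left(7 - \frac{2421}{377}\right) - 4997517\right) = - 701217 \left(\frac{218}{377} - 4997517\right) = \left(-701217\right) \left(- \frac{1884063691}{377}\right) = \frac{1321137489211947}{377}$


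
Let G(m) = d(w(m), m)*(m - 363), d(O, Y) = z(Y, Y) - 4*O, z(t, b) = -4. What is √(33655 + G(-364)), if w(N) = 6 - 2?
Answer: 9*√595 ≈ 219.53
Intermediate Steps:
w(N) = 4
d(O, Y) = -4 - 4*O
G(m) = 7260 - 20*m (G(m) = (-4 - 4*4)*(m - 363) = (-4 - 16)*(-363 + m) = -20*(-363 + m) = 7260 - 20*m)
√(33655 + G(-364)) = √(33655 + (7260 - 20*(-364))) = √(33655 + (7260 + 7280)) = √(33655 + 14540) = √48195 = 9*√595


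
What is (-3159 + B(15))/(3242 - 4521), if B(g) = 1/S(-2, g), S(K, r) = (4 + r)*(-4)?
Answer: 240085/97204 ≈ 2.4699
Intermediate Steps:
S(K, r) = -16 - 4*r
B(g) = 1/(-16 - 4*g)
(-3159 + B(15))/(3242 - 4521) = (-3159 - 1/(16 + 4*15))/(3242 - 4521) = (-3159 - 1/(16 + 60))/(-1279) = (-3159 - 1/76)*(-1/1279) = -240085/76*(-1/1279) = 240085/97204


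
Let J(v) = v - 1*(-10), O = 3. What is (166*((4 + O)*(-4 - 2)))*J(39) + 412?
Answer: -341216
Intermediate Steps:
J(v) = 10 + v (J(v) = v + 10 = 10 + v)
(166*((4 + O)*(-4 - 2)))*J(39) + 412 = (166*((4 + 3)*(-4 - 2)))*(10 + 39) + 412 = (166*(7*(-6)))*49 + 412 = (166*(-42))*49 + 412 = -6972*49 + 412 = -341628 + 412 = -341216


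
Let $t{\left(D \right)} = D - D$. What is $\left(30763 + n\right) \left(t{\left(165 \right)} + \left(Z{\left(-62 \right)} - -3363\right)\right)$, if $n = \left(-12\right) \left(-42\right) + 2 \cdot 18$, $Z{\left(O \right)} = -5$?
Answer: $105115474$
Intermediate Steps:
$t{\left(D \right)} = 0$
$n = 540$ ($n = 504 + 36 = 540$)
$\left(30763 + n\right) \left(t{\left(165 \right)} + \left(Z{\left(-62 \right)} - -3363\right)\right) = \left(30763 + 540\right) \left(0 - -3358\right) = 31303 \left(0 + \left(-5 + 3363\right)\right) = 31303 \left(0 + 3358\right) = 31303 \cdot 3358 = 105115474$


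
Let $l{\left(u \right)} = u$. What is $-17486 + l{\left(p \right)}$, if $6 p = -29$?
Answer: $- \frac{104945}{6} \approx -17491.0$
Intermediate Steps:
$p = - \frac{29}{6}$ ($p = \frac{1}{6} \left(-29\right) = - \frac{29}{6} \approx -4.8333$)
$-17486 + l{\left(p \right)} = -17486 - \frac{29}{6} = - \frac{104945}{6}$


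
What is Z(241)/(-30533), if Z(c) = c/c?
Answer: -1/30533 ≈ -3.2751e-5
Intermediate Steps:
Z(c) = 1
Z(241)/(-30533) = 1/(-30533) = 1*(-1/30533) = -1/30533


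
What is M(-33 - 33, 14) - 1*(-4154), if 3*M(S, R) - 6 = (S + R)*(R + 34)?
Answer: 3324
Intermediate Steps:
M(S, R) = 2 + (34 + R)*(R + S)/3 (M(S, R) = 2 + ((S + R)*(R + 34))/3 = 2 + ((R + S)*(34 + R))/3 = 2 + ((34 + R)*(R + S))/3 = 2 + (34 + R)*(R + S)/3)
M(-33 - 33, 14) - 1*(-4154) = (2 + (1/3)*14**2 + (34/3)*14 + 34*(-33 - 33)/3 + (1/3)*14*(-33 - 33)) - 1*(-4154) = (2 + (1/3)*196 + 476/3 + (34/3)*(-66) + (1/3)*14*(-66)) + 4154 = (2 + 196/3 + 476/3 - 748 - 308) + 4154 = -830 + 4154 = 3324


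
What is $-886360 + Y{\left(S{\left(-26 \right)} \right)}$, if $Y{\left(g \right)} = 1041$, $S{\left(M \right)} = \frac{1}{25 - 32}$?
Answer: $-885319$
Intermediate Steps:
$S{\left(M \right)} = - \frac{1}{7}$ ($S{\left(M \right)} = \frac{1}{-7} = - \frac{1}{7}$)
$-886360 + Y{\left(S{\left(-26 \right)} \right)} = -886360 + 1041 = -885319$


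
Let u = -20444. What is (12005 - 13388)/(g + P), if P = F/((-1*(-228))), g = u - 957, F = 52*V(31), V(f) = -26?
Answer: 78831/1220195 ≈ 0.064605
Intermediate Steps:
F = -1352 (F = 52*(-26) = -1352)
g = -21401 (g = -20444 - 957 = -21401)
P = -338/57 (P = -1352/((-1*(-228))) = -1352/228 = -1352*1/228 = -338/57 ≈ -5.9298)
(12005 - 13388)/(g + P) = (12005 - 13388)/(-21401 - 338/57) = -1383/(-1220195/57) = -1383*(-57/1220195) = 78831/1220195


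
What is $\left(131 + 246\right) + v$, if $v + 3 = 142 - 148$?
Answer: $368$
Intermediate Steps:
$v = -9$ ($v = -3 + \left(142 - 148\right) = -3 - 6 = -9$)
$\left(131 + 246\right) + v = \left(131 + 246\right) - 9 = 377 - 9 = 368$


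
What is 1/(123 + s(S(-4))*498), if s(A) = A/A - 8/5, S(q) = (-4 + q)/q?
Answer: -5/879 ≈ -0.0056883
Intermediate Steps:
S(q) = (-4 + q)/q
s(A) = -⅗ (s(A) = 1 - 8*⅕ = 1 - 8/5 = -⅗)
1/(123 + s(S(-4))*498) = 1/(123 - ⅗*498) = 1/(123 - 1494/5) = 1/(-879/5) = -5/879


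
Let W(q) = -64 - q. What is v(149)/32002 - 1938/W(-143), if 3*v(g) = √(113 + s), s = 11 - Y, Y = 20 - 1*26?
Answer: -1938/79 + √130/96006 ≈ -24.532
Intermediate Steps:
Y = -6 (Y = 20 - 26 = -6)
s = 17 (s = 11 - 1*(-6) = 11 + 6 = 17)
v(g) = √130/3 (v(g) = √(113 + 17)/3 = √130/3)
v(149)/32002 - 1938/W(-143) = (√130/3)/32002 - 1938/(-64 - 1*(-143)) = (√130/3)*(1/32002) - 1938/(-64 + 143) = √130/96006 - 1938/79 = -1938/79 + √130/96006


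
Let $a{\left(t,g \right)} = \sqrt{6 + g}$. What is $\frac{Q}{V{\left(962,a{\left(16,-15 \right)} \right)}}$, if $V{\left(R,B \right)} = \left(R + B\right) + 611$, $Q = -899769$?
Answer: $- \frac{1415336637}{2474338} + \frac{2699307 i}{2474338} \approx -572.01 + 1.0909 i$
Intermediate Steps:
$V{\left(R,B \right)} = 611 + B + R$ ($V{\left(R,B \right)} = \left(B + R\right) + 611 = 611 + B + R$)
$\frac{Q}{V{\left(962,a{\left(16,-15 \right)} \right)}} = - \frac{899769}{611 + \sqrt{6 - 15} + 962} = - \frac{899769}{611 + \sqrt{-9} + 962} = - \frac{899769}{611 + 3 i + 962} = - \frac{899769}{1573 + 3 i} = - 899769 \frac{1573 - 3 i}{2474338} = - \frac{899769 \left(1573 - 3 i\right)}{2474338}$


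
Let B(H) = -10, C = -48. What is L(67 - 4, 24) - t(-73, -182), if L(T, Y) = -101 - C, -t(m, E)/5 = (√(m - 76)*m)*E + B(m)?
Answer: -103 + 66430*I*√149 ≈ -103.0 + 8.1088e+5*I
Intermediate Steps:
t(m, E) = 50 - 5*E*m*√(-76 + m) (t(m, E) = -5*((√(m - 76)*m)*E - 10) = -5*((√(-76 + m)*m)*E - 10) = -5*((m*√(-76 + m))*E - 10) = -5*(E*m*√(-76 + m) - 10) = -5*(-10 + E*m*√(-76 + m)) = 50 - 5*E*m*√(-76 + m))
L(T, Y) = -53 (L(T, Y) = -101 - 1*(-48) = -101 + 48 = -53)
L(67 - 4, 24) - t(-73, -182) = -53 - (50 - 5*(-182)*(-73)*√(-76 - 73)) = -53 - (50 - 5*(-182)*(-73)*√(-149)) = -53 - (50 - 5*(-182)*(-73)*I*√149) = -53 - (50 - 66430*I*√149) = -53 + (-50 + 66430*I*√149) = -103 + 66430*I*√149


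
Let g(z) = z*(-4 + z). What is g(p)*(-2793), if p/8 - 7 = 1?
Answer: -10725120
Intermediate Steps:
p = 64 (p = 56 + 8*1 = 56 + 8 = 64)
g(p)*(-2793) = (64*(-4 + 64))*(-2793) = (64*60)*(-2793) = 3840*(-2793) = -10725120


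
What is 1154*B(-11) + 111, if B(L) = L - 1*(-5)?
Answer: -6813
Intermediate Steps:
B(L) = 5 + L (B(L) = L + 5 = 5 + L)
1154*B(-11) + 111 = 1154*(5 - 11) + 111 = 1154*(-6) + 111 = -6924 + 111 = -6813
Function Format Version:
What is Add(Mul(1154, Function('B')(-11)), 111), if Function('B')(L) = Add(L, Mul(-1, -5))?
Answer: -6813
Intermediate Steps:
Function('B')(L) = Add(5, L) (Function('B')(L) = Add(L, 5) = Add(5, L))
Add(Mul(1154, Function('B')(-11)), 111) = Add(Mul(1154, Add(5, -11)), 111) = Add(Mul(1154, -6), 111) = Add(-6924, 111) = -6813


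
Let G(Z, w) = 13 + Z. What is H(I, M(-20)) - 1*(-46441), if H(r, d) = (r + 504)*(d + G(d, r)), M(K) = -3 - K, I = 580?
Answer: 97389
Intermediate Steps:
H(r, d) = (13 + 2*d)*(504 + r) (H(r, d) = (r + 504)*(d + (13 + d)) = (504 + r)*(13 + 2*d) = (13 + 2*d)*(504 + r))
H(I, M(-20)) - 1*(-46441) = (6552 + 1008*(-3 - 1*(-20)) + (-3 - 1*(-20))*580 + 580*(13 + (-3 - 1*(-20)))) - 1*(-46441) = (6552 + 1008*(-3 + 20) + (-3 + 20)*580 + 580*(13 + (-3 + 20))) + 46441 = (6552 + 1008*17 + 17*580 + 580*(13 + 17)) + 46441 = (6552 + 17136 + 9860 + 580*30) + 46441 = (6552 + 17136 + 9860 + 17400) + 46441 = 50948 + 46441 = 97389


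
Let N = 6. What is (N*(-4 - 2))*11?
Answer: -396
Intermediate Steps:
(N*(-4 - 2))*11 = (6*(-4 - 2))*11 = (6*(-6))*11 = -36*11 = -396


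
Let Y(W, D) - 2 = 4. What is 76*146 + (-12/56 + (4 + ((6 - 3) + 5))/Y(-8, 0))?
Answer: 155369/14 ≈ 11098.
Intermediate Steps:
Y(W, D) = 6 (Y(W, D) = 2 + 4 = 6)
76*146 + (-12/56 + (4 + ((6 - 3) + 5))/Y(-8, 0)) = 76*146 + (-12/56 + (4 + ((6 - 3) + 5))/6) = 11096 + (-12*1/56 + (4 + (3 + 5))*(⅙)) = 11096 + (-3/14 + (4 + 8)*(⅙)) = 11096 + (-3/14 + 12*(⅙)) = 11096 + (-3/14 + 2) = 11096 + 25/14 = 155369/14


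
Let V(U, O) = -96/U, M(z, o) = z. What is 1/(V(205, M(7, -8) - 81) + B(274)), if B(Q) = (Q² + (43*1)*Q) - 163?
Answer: 205/17772379 ≈ 1.1535e-5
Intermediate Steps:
B(Q) = -163 + Q² + 43*Q (B(Q) = (Q² + 43*Q) - 163 = -163 + Q² + 43*Q)
1/(V(205, M(7, -8) - 81) + B(274)) = 1/(-96/205 + (-163 + 274² + 43*274)) = 1/(-96*1/205 + (-163 + 75076 + 11782)) = 1/(-96/205 + 86695) = 1/(17772379/205) = 205/17772379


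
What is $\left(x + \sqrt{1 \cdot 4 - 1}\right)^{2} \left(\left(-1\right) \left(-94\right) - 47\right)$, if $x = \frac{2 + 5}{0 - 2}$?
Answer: $\frac{2867}{4} - 329 \sqrt{3} \approx 146.91$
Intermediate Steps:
$x = - \frac{7}{2}$ ($x = \frac{7}{-2} = 7 \left(- \frac{1}{2}\right) = - \frac{7}{2} \approx -3.5$)
$\left(x + \sqrt{1 \cdot 4 - 1}\right)^{2} \left(\left(-1\right) \left(-94\right) - 47\right) = \left(- \frac{7}{2} + \sqrt{1 \cdot 4 - 1}\right)^{2} \left(\left(-1\right) \left(-94\right) - 47\right) = \left(- \frac{7}{2} + \sqrt{4 - 1}\right)^{2} \left(94 - 47\right) = \left(- \frac{7}{2} + \sqrt{3}\right)^{2} \cdot 47 = 47 \left(- \frac{7}{2} + \sqrt{3}\right)^{2}$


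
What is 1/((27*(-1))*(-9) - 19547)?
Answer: -1/19304 ≈ -5.1803e-5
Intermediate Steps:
1/((27*(-1))*(-9) - 19547) = 1/(-27*(-9) - 19547) = 1/(243 - 19547) = 1/(-19304) = -1/19304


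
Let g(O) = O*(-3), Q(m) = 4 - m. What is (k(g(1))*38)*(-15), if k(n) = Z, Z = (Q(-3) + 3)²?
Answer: -57000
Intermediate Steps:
Z = 100 (Z = ((4 - 1*(-3)) + 3)² = ((4 + 3) + 3)² = (7 + 3)² = 10² = 100)
g(O) = -3*O
k(n) = 100
(k(g(1))*38)*(-15) = (100*38)*(-15) = 3800*(-15) = -57000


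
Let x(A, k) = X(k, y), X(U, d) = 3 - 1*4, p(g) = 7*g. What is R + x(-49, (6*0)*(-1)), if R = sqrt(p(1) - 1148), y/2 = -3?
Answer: -1 + I*sqrt(1141) ≈ -1.0 + 33.779*I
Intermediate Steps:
y = -6 (y = 2*(-3) = -6)
X(U, d) = -1 (X(U, d) = 3 - 4 = -1)
x(A, k) = -1
R = I*sqrt(1141) (R = sqrt(7*1 - 1148) = sqrt(7 - 1148) = sqrt(-1141) = I*sqrt(1141) ≈ 33.779*I)
R + x(-49, (6*0)*(-1)) = I*sqrt(1141) - 1 = -1 + I*sqrt(1141)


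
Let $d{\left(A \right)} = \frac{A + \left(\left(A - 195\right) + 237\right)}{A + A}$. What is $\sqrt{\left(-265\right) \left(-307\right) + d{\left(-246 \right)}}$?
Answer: $\frac{\sqrt{547037170}}{82} \approx 285.23$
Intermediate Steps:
$d{\left(A \right)} = \frac{42 + 2 A}{2 A}$ ($d{\left(A \right)} = \frac{A + \left(\left(-195 + A\right) + 237\right)}{2 A} = \left(A + \left(42 + A\right)\right) \frac{1}{2 A} = \left(42 + 2 A\right) \frac{1}{2 A} = \frac{42 + 2 A}{2 A}$)
$\sqrt{\left(-265\right) \left(-307\right) + d{\left(-246 \right)}} = \sqrt{\left(-265\right) \left(-307\right) + \frac{21 - 246}{-246}} = \sqrt{81355 - - \frac{75}{82}} = \sqrt{81355 + \frac{75}{82}} = \sqrt{\frac{6671185}{82}} = \frac{\sqrt{547037170}}{82}$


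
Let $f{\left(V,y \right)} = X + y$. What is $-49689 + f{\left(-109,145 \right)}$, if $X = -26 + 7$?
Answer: $-49563$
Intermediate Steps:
$X = -19$
$f{\left(V,y \right)} = -19 + y$
$-49689 + f{\left(-109,145 \right)} = -49689 + \left(-19 + 145\right) = -49689 + 126 = -49563$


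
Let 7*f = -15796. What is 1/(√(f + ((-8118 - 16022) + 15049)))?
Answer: -I*√556031/79433 ≈ -0.0093875*I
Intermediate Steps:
f = -15796/7 (f = (⅐)*(-15796) = -15796/7 ≈ -2256.6)
1/(√(f + ((-8118 - 16022) + 15049))) = 1/(√(-15796/7 + ((-8118 - 16022) + 15049))) = 1/(√(-15796/7 + (-24140 + 15049))) = 1/(√(-15796/7 - 9091)) = 1/(√(-79433/7)) = 1/(I*√556031/7) = -I*√556031/79433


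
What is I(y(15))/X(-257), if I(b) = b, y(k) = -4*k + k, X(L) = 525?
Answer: -3/35 ≈ -0.085714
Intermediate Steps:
y(k) = -3*k
I(y(15))/X(-257) = -3*15/525 = -45*1/525 = -3/35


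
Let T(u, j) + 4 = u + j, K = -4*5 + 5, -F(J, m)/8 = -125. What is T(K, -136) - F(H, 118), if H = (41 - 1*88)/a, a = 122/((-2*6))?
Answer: -1155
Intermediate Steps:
a = -61/6 (a = 122/(-12) = 122*(-1/12) = -61/6 ≈ -10.167)
H = 282/61 (H = (41 - 1*88)/(-61/6) = (41 - 88)*(-6/61) = -47*(-6/61) = 282/61 ≈ 4.6229)
F(J, m) = 1000 (F(J, m) = -8*(-125) = 1000)
K = -15 (K = -20 + 5 = -15)
T(u, j) = -4 + j + u (T(u, j) = -4 + (u + j) = -4 + (j + u) = -4 + j + u)
T(K, -136) - F(H, 118) = (-4 - 136 - 15) - 1*1000 = -155 - 1000 = -1155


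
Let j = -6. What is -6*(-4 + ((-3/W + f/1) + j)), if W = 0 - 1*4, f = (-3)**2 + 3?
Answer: -33/2 ≈ -16.500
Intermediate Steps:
f = 12 (f = 9 + 3 = 12)
W = -4 (W = 0 - 4 = -4)
-6*(-4 + ((-3/W + f/1) + j)) = -6*(-4 + ((-3/(-4) + 12/1) - 6)) = -6*(-4 + ((-3*(-1/4) + 12*1) - 6)) = -6*(-4 + ((3/4 + 12) - 6)) = -6*(-4 + (51/4 - 6)) = -6*(-4 + 27/4) = -6*11/4 = -33/2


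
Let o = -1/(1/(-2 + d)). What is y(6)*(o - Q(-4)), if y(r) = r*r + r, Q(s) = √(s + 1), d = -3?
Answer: 210 - 42*I*√3 ≈ 210.0 - 72.746*I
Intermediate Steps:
Q(s) = √(1 + s)
y(r) = r + r² (y(r) = r² + r = r + r²)
o = 5 (o = -1/(1/(-2 - 3)) = -1/(1/(-5)) = -1/(-⅕) = -1*(-5) = 5)
y(6)*(o - Q(-4)) = (6*(1 + 6))*(5 - √(1 - 4)) = (6*7)*(5 - √(-3)) = 42*(5 - I*√3) = 210 - 42*I*√3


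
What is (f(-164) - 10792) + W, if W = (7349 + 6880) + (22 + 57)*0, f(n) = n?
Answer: 3273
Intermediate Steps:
W = 14229 (W = 14229 + 79*0 = 14229 + 0 = 14229)
(f(-164) - 10792) + W = (-164 - 10792) + 14229 = -10956 + 14229 = 3273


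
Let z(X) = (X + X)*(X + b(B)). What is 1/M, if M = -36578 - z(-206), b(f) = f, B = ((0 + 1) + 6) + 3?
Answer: -1/117330 ≈ -8.5230e-6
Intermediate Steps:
B = 10 (B = (1 + 6) + 3 = 7 + 3 = 10)
z(X) = 2*X*(10 + X) (z(X) = (X + X)*(X + 10) = (2*X)*(10 + X) = 2*X*(10 + X))
M = -117330 (M = -36578 - 2*(-206)*(10 - 206) = -36578 - 2*(-206)*(-196) = -36578 - 1*80752 = -36578 - 80752 = -117330)
1/M = 1/(-117330) = -1/117330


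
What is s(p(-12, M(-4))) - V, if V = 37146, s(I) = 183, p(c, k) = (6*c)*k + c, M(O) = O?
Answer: -36963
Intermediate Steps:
p(c, k) = c + 6*c*k (p(c, k) = 6*c*k + c = c + 6*c*k)
s(p(-12, M(-4))) - V = 183 - 1*37146 = 183 - 37146 = -36963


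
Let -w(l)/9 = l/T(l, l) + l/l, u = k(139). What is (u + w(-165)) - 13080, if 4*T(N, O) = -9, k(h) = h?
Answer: -13610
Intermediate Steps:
T(N, O) = -9/4 (T(N, O) = (¼)*(-9) = -9/4)
u = 139
w(l) = -9 + 4*l (w(l) = -9*(l/(-9/4) + l/l) = -9*(l*(-4/9) + 1) = -9*(-4*l/9 + 1) = -9*(1 - 4*l/9) = -9 + 4*l)
(u + w(-165)) - 13080 = (139 + (-9 + 4*(-165))) - 13080 = (139 + (-9 - 660)) - 13080 = (139 - 669) - 13080 = -530 - 13080 = -13610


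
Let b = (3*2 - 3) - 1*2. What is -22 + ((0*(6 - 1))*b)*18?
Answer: -22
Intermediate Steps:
b = 1 (b = (6 - 3) - 2 = 3 - 2 = 1)
-22 + ((0*(6 - 1))*b)*18 = -22 + ((0*(6 - 1))*1)*18 = -22 + ((0*5)*1)*18 = -22 + (0*1)*18 = -22 + 0*18 = -22 + 0 = -22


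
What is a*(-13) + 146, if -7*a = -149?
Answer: -915/7 ≈ -130.71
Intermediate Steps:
a = 149/7 (a = -⅐*(-149) = 149/7 ≈ 21.286)
a*(-13) + 146 = (149/7)*(-13) + 146 = -1937/7 + 146 = -915/7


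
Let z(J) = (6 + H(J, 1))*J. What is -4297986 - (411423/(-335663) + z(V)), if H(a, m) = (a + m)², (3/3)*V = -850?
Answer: 204213329571555/335663 ≈ 6.0839e+8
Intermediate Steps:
V = -850
z(J) = J*(6 + (1 + J)²) (z(J) = (6 + (J + 1)²)*J = (6 + (1 + J)²)*J = J*(6 + (1 + J)²))
-4297986 - (411423/(-335663) + z(V)) = -4297986 - (411423/(-335663) - 850*(6 + (1 - 850)²)) = -4297986 - (411423*(-1/335663) - 850*(6 + (-849)²)) = -4297986 - (-411423/335663 - 850*(6 + 720801)) = -4297986 - (-411423/335663 - 850*720807) = -4297986 - (-411423/335663 - 612685950) = -4297986 - 1*(-205656004446273/335663) = -4297986 + 205656004446273/335663 = 204213329571555/335663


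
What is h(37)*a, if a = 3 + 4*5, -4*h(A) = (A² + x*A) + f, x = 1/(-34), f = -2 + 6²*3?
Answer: -1152599/136 ≈ -8475.0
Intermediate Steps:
f = 106 (f = -2 + 36*3 = -2 + 108 = 106)
x = -1/34 ≈ -0.029412
h(A) = -53/2 - A²/4 + A/136 (h(A) = -((A² - A/34) + 106)/4 = -(106 + A² - A/34)/4 = -53/2 - A²/4 + A/136)
a = 23 (a = 3 + 20 = 23)
h(37)*a = (-53/2 - ¼*37² + (1/136)*37)*23 = (-53/2 - ¼*1369 + 37/136)*23 = (-53/2 - 1369/4 + 37/136)*23 = -50113/136*23 = -1152599/136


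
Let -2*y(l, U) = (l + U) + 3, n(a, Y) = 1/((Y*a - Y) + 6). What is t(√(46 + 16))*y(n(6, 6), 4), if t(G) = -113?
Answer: 28589/72 ≈ 397.07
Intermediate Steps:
n(a, Y) = 1/(6 - Y + Y*a) (n(a, Y) = 1/((-Y + Y*a) + 6) = 1/(6 - Y + Y*a))
y(l, U) = -3/2 - U/2 - l/2 (y(l, U) = -((l + U) + 3)/2 = -((U + l) + 3)/2 = -(3 + U + l)/2 = -3/2 - U/2 - l/2)
t(√(46 + 16))*y(n(6, 6), 4) = -113*(-3/2 - ½*4 - 1/(2*(6 - 1*6 + 6*6))) = -113*(-3/2 - 2 - 1/(2*(6 - 6 + 36))) = -113*(-3/2 - 2 - ½/36) = -113*(-3/2 - 2 - ½*1/36) = -113*(-3/2 - 2 - 1/72) = -113*(-253/72) = 28589/72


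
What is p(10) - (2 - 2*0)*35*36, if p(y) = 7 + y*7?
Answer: -2443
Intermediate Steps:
p(y) = 7 + 7*y
p(10) - (2 - 2*0)*35*36 = (7 + 7*10) - (2 - 2*0)*35*36 = (7 + 70) - (2 + 0)*35*36 = 77 - 2*35*36 = 77 - 70*36 = 77 - 1*2520 = 77 - 2520 = -2443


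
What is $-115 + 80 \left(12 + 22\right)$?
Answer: $2605$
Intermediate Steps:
$-115 + 80 \left(12 + 22\right) = -115 + 80 \cdot 34 = -115 + 2720 = 2605$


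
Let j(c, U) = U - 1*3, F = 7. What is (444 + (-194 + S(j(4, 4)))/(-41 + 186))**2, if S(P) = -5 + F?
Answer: 4120099344/21025 ≈ 1.9596e+5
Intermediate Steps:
j(c, U) = -3 + U (j(c, U) = U - 3 = -3 + U)
S(P) = 2 (S(P) = -5 + 7 = 2)
(444 + (-194 + S(j(4, 4)))/(-41 + 186))**2 = (444 + (-194 + 2)/(-41 + 186))**2 = (444 - 192/145)**2 = (64188/145)**2 = 4120099344/21025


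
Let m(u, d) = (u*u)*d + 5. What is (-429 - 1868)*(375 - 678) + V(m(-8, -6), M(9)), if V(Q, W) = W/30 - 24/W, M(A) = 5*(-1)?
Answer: 20879869/30 ≈ 6.9600e+5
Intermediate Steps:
m(u, d) = 5 + d*u² (m(u, d) = u²*d + 5 = d*u² + 5 = 5 + d*u²)
M(A) = -5
V(Q, W) = -24/W + W/30 (V(Q, W) = W*(1/30) - 24/W = W/30 - 24/W = -24/W + W/30)
(-429 - 1868)*(375 - 678) + V(m(-8, -6), M(9)) = (-429 - 1868)*(375 - 678) + (-24/(-5) + (1/30)*(-5)) = -2297*(-303) + (-24*(-⅕) - ⅙) = 695991 + (24/5 - ⅙) = 695991 + 139/30 = 20879869/30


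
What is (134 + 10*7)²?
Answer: 41616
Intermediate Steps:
(134 + 10*7)² = (134 + 70)² = 204² = 41616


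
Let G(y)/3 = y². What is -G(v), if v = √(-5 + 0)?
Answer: 15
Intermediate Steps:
v = I*√5 (v = √(-5) = I*√5 ≈ 2.2361*I)
G(y) = 3*y²
-G(v) = -3*(I*√5)² = -3*(-5) = -1*(-15) = 15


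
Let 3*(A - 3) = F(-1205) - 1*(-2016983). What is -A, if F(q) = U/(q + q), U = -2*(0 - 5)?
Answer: -486095071/723 ≈ -6.7233e+5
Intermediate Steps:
U = 10 (U = -2*(-5) = 10)
F(q) = 5/q (F(q) = 10/(q + q) = 10/(2*q) = (1/(2*q))*10 = 5/q)
A = 486095071/723 (A = 3 + (5/(-1205) - 1*(-2016983))/3 = 3 + (5*(-1/1205) + 2016983)/3 = 3 + (-1/241 + 2016983)/3 = 3 + (⅓)*(486092902/241) = 3 + 486092902/723 = 486095071/723 ≈ 6.7233e+5)
-A = -1*486095071/723 = -486095071/723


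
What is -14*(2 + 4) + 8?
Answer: -76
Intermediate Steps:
-14*(2 + 4) + 8 = -14*6 + 8 = -84 + 8 = -76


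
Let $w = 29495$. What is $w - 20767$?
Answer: $8728$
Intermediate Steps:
$w - 20767 = 29495 - 20767 = 8728$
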